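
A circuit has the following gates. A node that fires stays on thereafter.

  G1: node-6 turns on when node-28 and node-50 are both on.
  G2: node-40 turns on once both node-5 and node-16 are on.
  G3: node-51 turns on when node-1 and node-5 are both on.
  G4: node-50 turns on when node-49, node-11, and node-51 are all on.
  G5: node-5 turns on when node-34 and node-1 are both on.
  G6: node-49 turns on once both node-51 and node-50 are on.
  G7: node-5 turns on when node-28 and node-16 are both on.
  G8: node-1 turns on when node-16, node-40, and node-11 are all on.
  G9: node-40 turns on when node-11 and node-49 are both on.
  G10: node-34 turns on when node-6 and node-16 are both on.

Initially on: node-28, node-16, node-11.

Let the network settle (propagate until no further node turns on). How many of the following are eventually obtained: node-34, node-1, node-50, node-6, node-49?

G7: node-28 and node-16 on → node-5 on.
G2: node-5 and node-16 on → node-40 on.
G8: node-16, node-40, and node-11 on → node-1 on.
node-34 would need node-6 and node-16 (G10), but node-6 never turns on.
node-1: reached.
node-50 would need node-49, node-11, and node-51 (G4), but node-49 never turns on.
node-6 would need node-28 and node-50 (G1), but node-50 never turns on.
node-49 would need node-51 and node-50 (G6), but node-50 never turns on.
Reached: node-1 — 1 of the 5.

1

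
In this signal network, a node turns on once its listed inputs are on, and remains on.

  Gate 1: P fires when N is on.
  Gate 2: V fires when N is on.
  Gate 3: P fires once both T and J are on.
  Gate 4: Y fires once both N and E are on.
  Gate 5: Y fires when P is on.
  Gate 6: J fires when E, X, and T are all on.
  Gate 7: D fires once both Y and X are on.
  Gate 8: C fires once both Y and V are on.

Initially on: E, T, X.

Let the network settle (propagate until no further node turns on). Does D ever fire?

Yes

E, X, and T are on, so J fires (Gate 6).
Gate 3: T and J on → P on.
Gate 5: P on → Y on.
Y and X are on, so D fires (Gate 7).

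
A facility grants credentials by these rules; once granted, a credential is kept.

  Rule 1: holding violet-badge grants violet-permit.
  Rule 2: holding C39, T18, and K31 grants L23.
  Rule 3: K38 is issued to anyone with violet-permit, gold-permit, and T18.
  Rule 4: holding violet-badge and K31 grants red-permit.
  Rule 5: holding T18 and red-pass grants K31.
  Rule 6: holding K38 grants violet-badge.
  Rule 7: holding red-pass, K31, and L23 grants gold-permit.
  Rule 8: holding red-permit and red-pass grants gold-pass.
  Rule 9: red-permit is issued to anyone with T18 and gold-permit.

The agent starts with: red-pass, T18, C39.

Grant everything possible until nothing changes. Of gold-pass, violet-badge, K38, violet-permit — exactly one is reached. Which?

gold-pass

Holding T18 and red-pass grants K31 (Rule 5).
Holding C39, T18, and K31 grants L23 (Rule 2).
Holding red-pass, K31, and L23 grants gold-permit (Rule 7).
Holding T18 and gold-permit grants red-permit (Rule 9).
Holding red-permit and red-pass grants gold-pass (Rule 8).
violet-permit would need violet-badge (Rule 1), but violet-badge is never granted. violet-badge would need K38 (Rule 6), but K38 is never granted. K38 would need violet-permit, gold-permit, and T18 (Rule 3), but violet-permit is never granted.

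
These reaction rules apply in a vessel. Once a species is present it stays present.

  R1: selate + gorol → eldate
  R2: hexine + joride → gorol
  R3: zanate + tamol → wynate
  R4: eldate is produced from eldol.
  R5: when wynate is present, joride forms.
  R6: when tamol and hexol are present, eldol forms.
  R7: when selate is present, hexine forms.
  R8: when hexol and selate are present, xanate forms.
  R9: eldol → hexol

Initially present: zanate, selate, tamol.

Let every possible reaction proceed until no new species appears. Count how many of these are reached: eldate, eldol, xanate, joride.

2

zanate and tamol present → wynate forms (R3).
selate present → hexine forms (R7).
wynate present → joride forms (R5).
hexine and joride present → gorol forms (R2).
selate and gorol present → eldate forms (R1).
eldate: reached.
eldol would need tamol and hexol (R6), but hexol never forms.
xanate would need hexol and selate (R8), but hexol never forms.
joride: reached.
Reached: eldate and joride — 2 of the 4.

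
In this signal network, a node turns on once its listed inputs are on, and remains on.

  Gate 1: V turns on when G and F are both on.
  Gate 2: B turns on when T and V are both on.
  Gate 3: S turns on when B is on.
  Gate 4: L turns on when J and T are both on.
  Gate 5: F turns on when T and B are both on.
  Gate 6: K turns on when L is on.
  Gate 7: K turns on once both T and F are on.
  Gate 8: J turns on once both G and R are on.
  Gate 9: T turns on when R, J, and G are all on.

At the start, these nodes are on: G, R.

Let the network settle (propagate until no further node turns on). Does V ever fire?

V would need G and F (Gate 1), but F never turns on.

No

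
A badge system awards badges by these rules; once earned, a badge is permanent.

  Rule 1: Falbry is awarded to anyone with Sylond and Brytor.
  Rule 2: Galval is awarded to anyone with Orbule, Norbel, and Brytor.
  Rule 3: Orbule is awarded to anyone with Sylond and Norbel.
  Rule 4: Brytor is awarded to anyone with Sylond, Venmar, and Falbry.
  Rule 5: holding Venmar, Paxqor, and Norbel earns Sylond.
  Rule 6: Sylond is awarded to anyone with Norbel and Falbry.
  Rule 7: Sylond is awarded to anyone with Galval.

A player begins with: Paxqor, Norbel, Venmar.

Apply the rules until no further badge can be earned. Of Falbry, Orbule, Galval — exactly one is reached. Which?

Orbule

With Venmar, Paxqor, and Norbel, Sylond is earned (Rule 5).
With Sylond and Norbel, Orbule is earned (Rule 3).
Galval would need Orbule, Norbel, and Brytor (Rule 2), but Brytor is never earned. Falbry would need Sylond and Brytor (Rule 1), but Brytor is never earned.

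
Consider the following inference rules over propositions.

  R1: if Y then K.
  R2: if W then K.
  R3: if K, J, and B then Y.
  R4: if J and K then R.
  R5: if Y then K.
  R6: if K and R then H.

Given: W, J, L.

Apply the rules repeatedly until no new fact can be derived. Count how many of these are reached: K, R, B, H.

W holds, so K follows (R2).
J and K hold, so R follows (R4).
K and R hold, so H follows (R6).
K: reached.
R: reached.
No rule produces B, and it is not given.
H: reached.
Reached: K, R, and H — 3 of the 4.

3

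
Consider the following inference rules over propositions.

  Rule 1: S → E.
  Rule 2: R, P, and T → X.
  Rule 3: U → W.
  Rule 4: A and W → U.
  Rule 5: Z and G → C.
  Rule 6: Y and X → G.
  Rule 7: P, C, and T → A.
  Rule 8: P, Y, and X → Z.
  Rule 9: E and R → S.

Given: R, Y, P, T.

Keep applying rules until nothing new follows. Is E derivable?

E would need S (Rule 1), but S is never established.

No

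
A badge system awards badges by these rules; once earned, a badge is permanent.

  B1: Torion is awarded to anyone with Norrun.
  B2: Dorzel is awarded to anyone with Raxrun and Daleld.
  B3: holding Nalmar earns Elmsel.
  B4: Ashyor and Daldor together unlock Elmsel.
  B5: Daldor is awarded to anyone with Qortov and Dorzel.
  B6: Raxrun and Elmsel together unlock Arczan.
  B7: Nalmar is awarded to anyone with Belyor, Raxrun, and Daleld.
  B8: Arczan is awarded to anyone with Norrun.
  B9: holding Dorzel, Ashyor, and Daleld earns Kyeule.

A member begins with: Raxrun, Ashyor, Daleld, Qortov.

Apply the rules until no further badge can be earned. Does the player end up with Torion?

Torion would need Norrun (B1), but Norrun is never earned.

No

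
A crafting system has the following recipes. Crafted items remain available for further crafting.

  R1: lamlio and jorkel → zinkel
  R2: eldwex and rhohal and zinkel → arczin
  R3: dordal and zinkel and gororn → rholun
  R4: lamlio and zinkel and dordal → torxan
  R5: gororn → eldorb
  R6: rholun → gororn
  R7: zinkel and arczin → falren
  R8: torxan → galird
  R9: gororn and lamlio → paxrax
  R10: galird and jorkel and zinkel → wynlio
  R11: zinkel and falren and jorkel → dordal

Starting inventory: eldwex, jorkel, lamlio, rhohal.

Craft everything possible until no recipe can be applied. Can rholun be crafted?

rholun would need dordal, zinkel, and gororn (R3), but gororn is never obtained.

No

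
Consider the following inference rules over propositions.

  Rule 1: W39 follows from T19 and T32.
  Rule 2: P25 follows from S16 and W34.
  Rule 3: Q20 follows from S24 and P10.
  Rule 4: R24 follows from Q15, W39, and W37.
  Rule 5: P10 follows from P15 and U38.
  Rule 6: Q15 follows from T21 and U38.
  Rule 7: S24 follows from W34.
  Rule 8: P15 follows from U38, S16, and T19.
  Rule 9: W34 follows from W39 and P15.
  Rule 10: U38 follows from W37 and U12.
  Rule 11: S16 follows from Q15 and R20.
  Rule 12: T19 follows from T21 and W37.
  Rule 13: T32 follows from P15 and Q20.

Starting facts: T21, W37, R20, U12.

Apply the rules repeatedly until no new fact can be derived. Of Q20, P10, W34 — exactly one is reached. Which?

From W37 and U12, Rule 10 gives U38.
T21 and W37 hold, so T19 follows (Rule 12).
From T21 and U38, Rule 6 gives Q15.
From Q15 and R20, Rule 11 gives S16.
From U38, S16, and T19, Rule 8 gives P15.
P15 and U38 hold, so P10 follows (Rule 5).
W34 would need W39 and P15 (Rule 9), but W39 is never established. Q20 would need S24 and P10 (Rule 3), but S24 is never established.

P10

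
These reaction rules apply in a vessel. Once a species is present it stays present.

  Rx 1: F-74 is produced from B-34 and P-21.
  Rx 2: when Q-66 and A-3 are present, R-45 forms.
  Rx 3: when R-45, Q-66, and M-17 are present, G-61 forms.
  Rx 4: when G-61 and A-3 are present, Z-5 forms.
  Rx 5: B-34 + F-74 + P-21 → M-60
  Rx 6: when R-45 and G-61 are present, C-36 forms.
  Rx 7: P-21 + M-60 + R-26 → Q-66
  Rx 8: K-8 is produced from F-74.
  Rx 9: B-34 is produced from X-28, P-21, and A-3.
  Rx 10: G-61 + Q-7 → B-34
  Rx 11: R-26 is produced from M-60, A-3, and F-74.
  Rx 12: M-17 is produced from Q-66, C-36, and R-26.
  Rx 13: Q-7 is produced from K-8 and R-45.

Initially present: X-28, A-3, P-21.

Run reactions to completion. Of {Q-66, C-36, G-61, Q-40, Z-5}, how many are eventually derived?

1

X-28, P-21, and A-3 present → B-34 forms (Rx 9).
B-34 and P-21 present → F-74 forms (Rx 1).
B-34, F-74, and P-21 present → M-60 forms (Rx 5).
M-60, A-3, and F-74 present → R-26 forms (Rx 11).
P-21, M-60, and R-26 present → Q-66 forms (Rx 7).
Q-66: reached.
C-36 would need R-45 and G-61 (Rx 6), but G-61 never forms.
G-61 would need R-45, Q-66, and M-17 (Rx 3), but M-17 never forms.
No rule produces Q-40, and it is not given.
Z-5 would need G-61 and A-3 (Rx 4), but G-61 never forms.
Reached: Q-66 — 1 of the 5.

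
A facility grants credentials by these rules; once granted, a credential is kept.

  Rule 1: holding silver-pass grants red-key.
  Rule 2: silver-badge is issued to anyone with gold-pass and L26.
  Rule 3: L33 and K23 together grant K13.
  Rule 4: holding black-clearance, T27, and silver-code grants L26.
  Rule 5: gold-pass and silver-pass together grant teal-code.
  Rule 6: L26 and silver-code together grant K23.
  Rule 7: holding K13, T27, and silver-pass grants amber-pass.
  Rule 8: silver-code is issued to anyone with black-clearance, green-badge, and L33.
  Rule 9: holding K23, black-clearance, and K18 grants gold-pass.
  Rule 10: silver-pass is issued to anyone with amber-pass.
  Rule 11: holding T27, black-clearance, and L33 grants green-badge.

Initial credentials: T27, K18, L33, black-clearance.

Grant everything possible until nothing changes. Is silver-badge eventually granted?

Holding T27, black-clearance, and L33 grants green-badge (Rule 11).
Holding black-clearance, green-badge, and L33 grants silver-code (Rule 8).
Holding black-clearance, T27, and silver-code grants L26 (Rule 4).
Holding L26 and silver-code grants K23 (Rule 6).
Holding K23, black-clearance, and K18 grants gold-pass (Rule 9).
Holding gold-pass and L26 grants silver-badge (Rule 2).

Yes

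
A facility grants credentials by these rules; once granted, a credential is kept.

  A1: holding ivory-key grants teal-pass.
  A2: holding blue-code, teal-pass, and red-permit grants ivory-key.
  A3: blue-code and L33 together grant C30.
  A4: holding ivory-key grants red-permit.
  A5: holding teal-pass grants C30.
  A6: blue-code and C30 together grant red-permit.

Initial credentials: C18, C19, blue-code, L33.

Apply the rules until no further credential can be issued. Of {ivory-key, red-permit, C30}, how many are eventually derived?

Holding blue-code and L33 grants C30 (A3).
Holding blue-code and C30 grants red-permit (A6).
ivory-key would need blue-code, teal-pass, and red-permit (A2), but teal-pass is never granted.
red-permit: reached.
C30: reached.
Reached: red-permit and C30 — 2 of the 3.

2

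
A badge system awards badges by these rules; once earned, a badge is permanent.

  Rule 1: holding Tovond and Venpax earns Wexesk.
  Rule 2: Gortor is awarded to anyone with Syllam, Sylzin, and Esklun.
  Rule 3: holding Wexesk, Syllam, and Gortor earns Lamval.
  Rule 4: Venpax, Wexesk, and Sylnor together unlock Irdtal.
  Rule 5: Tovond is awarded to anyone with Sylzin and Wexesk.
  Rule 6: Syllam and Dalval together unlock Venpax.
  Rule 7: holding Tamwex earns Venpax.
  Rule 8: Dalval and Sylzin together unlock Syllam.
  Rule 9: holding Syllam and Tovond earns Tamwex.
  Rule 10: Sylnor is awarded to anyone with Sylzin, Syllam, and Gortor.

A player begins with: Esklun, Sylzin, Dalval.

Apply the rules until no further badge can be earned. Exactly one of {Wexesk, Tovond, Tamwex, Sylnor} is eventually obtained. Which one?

With Dalval and Sylzin, Syllam is earned (Rule 8).
With Syllam, Sylzin, and Esklun, Gortor is earned (Rule 2).
With Sylzin, Syllam, and Gortor, Sylnor is earned (Rule 10).
Tovond would need Sylzin and Wexesk (Rule 5), but Wexesk is never earned. Wexesk would need Tovond and Venpax (Rule 1), but Tovond is never earned. Tamwex would need Syllam and Tovond (Rule 9), but Tovond is never earned.

Sylnor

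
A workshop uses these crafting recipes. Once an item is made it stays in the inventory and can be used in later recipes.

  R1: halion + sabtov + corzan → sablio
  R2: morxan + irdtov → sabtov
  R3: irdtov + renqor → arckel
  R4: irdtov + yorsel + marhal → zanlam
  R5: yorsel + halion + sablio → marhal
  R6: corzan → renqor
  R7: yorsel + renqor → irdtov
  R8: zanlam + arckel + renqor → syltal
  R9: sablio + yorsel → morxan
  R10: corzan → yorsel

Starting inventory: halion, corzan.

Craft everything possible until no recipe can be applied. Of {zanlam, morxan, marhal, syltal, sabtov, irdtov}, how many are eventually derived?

1

corzan → yorsel (R10).
Using R6, corzan makes renqor.
Using R7, yorsel and renqor make irdtov.
zanlam would need irdtov, yorsel, and marhal (R4), but marhal is never obtained.
morxan would need sablio and yorsel (R9), but sablio is never obtained.
marhal would need yorsel, halion, and sablio (R5), but sablio is never obtained.
syltal would need zanlam, arckel, and renqor (R8), but zanlam is never obtained.
sabtov would need morxan and irdtov (R2), but morxan is never obtained.
irdtov: reached.
Reached: irdtov — 1 of the 6.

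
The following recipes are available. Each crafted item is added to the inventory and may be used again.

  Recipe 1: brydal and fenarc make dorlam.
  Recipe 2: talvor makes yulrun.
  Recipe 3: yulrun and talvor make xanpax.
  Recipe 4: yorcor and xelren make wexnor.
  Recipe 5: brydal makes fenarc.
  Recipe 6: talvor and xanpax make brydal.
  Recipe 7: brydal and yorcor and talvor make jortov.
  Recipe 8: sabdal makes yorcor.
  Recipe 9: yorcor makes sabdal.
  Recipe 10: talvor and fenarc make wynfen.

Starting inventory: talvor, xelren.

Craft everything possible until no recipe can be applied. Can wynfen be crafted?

talvor → yulrun (Recipe 2).
Using Recipe 3, yulrun and talvor make xanpax.
Using Recipe 6, talvor and xanpax make brydal.
brydal → fenarc (Recipe 5).
Using Recipe 10, talvor and fenarc make wynfen.

Yes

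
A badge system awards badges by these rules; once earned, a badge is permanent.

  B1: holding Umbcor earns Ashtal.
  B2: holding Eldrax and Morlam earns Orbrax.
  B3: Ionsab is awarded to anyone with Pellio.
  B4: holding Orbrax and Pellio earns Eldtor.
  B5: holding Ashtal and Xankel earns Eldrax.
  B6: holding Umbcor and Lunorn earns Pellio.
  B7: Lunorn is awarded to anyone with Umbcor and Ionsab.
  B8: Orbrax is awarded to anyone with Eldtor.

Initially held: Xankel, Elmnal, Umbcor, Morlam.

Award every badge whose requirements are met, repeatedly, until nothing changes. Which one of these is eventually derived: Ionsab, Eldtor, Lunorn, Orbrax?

Orbrax

With Umbcor, Ashtal is earned (B1).
With Ashtal and Xankel, Eldrax is earned (B5).
With Eldrax and Morlam, Orbrax is earned (B2).
Eldtor would need Orbrax and Pellio (B4), but Pellio is never earned. Ionsab would need Pellio (B3), but Pellio is never earned. Lunorn would need Umbcor and Ionsab (B7), but Ionsab is never earned.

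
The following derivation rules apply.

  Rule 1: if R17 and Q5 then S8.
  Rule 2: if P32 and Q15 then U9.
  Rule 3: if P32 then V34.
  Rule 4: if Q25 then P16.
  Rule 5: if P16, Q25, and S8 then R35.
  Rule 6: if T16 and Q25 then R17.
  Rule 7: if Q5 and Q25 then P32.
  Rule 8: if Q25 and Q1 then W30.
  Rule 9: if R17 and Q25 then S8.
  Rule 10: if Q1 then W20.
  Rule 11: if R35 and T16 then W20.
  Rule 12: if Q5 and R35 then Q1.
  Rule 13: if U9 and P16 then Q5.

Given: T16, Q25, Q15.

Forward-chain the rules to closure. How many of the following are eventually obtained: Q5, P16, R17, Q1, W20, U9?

3

Q25 holds, so P16 follows (Rule 4).
T16 and Q25 hold, so R17 follows (Rule 6).
R17 and Q25 hold, so S8 follows (Rule 9).
P16, Q25, and S8 hold, so R35 follows (Rule 5).
From R35 and T16, Rule 11 gives W20.
Q5 would need U9 and P16 (Rule 13), but U9 is never established.
P16: reached.
R17: reached.
Q1 would need Q5 and R35 (Rule 12), but Q5 is never established.
W20: reached.
U9 would need P32 and Q15 (Rule 2), but P32 is never established.
Reached: P16, R17, and W20 — 3 of the 6.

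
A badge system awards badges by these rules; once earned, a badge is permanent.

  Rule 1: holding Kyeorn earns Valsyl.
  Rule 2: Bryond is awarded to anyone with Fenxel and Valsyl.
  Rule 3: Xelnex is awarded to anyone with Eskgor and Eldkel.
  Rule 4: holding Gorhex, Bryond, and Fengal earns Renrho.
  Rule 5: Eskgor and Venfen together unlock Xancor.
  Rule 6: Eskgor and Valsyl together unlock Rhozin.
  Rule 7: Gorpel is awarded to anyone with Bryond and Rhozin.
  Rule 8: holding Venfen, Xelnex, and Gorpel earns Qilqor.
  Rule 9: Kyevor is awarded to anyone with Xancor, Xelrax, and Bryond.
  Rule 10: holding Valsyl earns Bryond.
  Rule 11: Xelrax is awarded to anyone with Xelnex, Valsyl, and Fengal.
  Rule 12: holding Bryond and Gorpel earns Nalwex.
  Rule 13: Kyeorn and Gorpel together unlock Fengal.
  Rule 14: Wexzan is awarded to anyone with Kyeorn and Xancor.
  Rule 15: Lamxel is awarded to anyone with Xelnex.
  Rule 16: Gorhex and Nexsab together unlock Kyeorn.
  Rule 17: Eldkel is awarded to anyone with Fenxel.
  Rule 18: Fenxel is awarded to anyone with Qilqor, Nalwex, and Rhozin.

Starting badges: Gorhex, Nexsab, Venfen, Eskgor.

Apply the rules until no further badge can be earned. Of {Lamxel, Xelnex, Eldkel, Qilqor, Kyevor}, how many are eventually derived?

Lamxel would need Xelnex (Rule 15), but Xelnex is never earned.
Xelnex would need Eskgor and Eldkel (Rule 3), but Eldkel is never earned.
Eldkel would need Fenxel (Rule 17), but Fenxel is never earned.
Qilqor would need Venfen, Xelnex, and Gorpel (Rule 8), but Xelnex is never earned.
Kyevor would need Xancor, Xelrax, and Bryond (Rule 9), but Xelrax is never earned.
None of the 5 are reached.

0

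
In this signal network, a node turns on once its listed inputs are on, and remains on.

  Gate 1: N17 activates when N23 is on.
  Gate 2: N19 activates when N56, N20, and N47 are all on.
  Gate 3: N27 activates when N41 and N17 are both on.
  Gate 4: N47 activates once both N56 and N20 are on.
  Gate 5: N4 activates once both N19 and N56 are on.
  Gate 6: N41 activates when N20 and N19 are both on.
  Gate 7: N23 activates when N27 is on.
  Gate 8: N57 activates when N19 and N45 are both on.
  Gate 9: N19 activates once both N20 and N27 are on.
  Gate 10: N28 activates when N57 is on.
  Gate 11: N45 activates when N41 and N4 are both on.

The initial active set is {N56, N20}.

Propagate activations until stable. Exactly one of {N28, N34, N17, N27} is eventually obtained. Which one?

N28

N56 and N20 are on, so N47 activates (Gate 4).
N56, N20, and N47 are on, so N19 activates (Gate 2).
N20 and N19 are on, so N41 activates (Gate 6).
Gate 5: N19 and N56 on → N4 on.
N41 and N4 are on, so N45 activates (Gate 11).
Gate 8: N19 and N45 on → N57 on.
Gate 10: N57 on → N28 on.
N27 would need N41 and N17 (Gate 3), but N17 never turns on. No rule produces N34, and it is not given. N17 would need N23 (Gate 1), but N23 never turns on.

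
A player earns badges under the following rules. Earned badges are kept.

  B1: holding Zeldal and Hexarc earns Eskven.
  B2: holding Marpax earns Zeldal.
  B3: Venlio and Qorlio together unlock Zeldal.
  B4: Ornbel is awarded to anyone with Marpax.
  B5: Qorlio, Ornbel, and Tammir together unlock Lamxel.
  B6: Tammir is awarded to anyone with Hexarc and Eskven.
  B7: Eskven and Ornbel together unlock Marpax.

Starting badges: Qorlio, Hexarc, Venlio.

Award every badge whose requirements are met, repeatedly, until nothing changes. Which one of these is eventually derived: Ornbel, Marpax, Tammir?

Tammir

With Venlio and Qorlio, Zeldal is earned (B3).
With Zeldal and Hexarc, Eskven is earned (B1).
With Hexarc and Eskven, Tammir is earned (B6).
Marpax would need Eskven and Ornbel (B7), but Ornbel is never earned. Ornbel would need Marpax (B4), but Marpax is never earned.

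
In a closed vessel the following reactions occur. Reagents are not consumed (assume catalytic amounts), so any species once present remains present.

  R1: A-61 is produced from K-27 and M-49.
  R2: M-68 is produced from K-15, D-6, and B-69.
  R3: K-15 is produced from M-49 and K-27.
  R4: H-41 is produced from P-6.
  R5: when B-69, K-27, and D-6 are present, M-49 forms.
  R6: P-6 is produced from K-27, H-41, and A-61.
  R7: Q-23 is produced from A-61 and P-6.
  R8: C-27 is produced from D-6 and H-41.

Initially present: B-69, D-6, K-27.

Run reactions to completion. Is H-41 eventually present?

H-41 would need P-6 (R4), but P-6 never forms.

No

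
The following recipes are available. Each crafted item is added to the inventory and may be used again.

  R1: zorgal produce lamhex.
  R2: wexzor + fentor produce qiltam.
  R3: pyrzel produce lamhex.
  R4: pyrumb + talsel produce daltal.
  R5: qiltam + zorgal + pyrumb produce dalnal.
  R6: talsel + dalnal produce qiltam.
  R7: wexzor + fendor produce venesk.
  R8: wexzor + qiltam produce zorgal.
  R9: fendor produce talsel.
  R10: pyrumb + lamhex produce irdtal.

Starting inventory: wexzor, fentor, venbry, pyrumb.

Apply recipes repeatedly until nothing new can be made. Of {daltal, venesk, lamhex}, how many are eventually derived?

1

wexzor + fentor → qiltam (R2).
wexzor + qiltam → zorgal (R8).
Using R1, zorgal makes lamhex.
daltal would need pyrumb and talsel (R4), but talsel is never obtained.
venesk would need wexzor and fendor (R7), but fendor is never obtained.
lamhex: reached.
Reached: lamhex — 1 of the 3.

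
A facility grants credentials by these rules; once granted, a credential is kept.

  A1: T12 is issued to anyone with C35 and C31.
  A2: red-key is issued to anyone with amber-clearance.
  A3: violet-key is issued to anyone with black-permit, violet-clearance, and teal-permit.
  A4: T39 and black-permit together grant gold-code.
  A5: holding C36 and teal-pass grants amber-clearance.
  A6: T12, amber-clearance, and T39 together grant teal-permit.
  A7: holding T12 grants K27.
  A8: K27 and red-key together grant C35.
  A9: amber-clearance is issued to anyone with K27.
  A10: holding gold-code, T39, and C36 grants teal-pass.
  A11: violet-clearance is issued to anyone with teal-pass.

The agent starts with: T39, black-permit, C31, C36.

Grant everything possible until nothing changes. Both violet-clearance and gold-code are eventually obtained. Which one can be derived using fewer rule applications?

gold-code

gold-code: Holding T39 and black-permit grants gold-code (A4). [1 rule application]
violet-clearance: Holding T39 and black-permit grants gold-code (A4). Holding gold-code, T39, and C36 grants teal-pass (A10). Holding teal-pass grants violet-clearance (A11). [3 rule applications]
gold-code needs fewer.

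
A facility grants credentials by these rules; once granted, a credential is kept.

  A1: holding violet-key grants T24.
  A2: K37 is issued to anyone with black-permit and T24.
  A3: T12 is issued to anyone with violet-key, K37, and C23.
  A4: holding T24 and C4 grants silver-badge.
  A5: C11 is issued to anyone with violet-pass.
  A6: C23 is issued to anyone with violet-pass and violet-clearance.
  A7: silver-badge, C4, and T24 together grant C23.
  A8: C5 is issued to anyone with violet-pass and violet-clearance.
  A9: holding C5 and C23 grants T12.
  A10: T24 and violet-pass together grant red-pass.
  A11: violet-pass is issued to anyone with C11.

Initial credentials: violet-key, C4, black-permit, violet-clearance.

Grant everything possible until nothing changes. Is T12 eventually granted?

Holding violet-key grants T24 (A1).
Holding T24 and C4 grants silver-badge (A4).
Holding black-permit and T24 grants K37 (A2).
Holding silver-badge, C4, and T24 grants C23 (A7).
Holding violet-key, K37, and C23 grants T12 (A3).

Yes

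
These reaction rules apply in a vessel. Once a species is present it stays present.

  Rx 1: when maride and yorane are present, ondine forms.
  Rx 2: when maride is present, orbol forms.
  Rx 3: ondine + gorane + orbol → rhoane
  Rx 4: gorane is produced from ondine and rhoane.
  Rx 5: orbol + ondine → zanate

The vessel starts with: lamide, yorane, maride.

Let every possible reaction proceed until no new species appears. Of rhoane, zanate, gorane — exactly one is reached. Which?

zanate

maride and yorane present → ondine forms (Rx 1).
maride present → orbol forms (Rx 2).
orbol and ondine present → zanate forms (Rx 5).
gorane would need ondine and rhoane (Rx 4), but rhoane never forms. rhoane would need ondine, gorane, and orbol (Rx 3), but gorane never forms.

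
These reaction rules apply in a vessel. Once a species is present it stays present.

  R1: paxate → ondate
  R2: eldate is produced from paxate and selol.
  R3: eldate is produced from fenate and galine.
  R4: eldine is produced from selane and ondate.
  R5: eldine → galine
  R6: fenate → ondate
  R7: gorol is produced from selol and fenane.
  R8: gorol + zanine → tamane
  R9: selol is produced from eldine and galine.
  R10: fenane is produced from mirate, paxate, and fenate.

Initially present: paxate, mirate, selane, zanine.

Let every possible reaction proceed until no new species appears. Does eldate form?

paxate present → ondate forms (R1).
selane and ondate present → eldine forms (R4).
eldine present → galine forms (R5).
eldine and galine present → selol forms (R9).
paxate and selol present → eldate forms (R2).

Yes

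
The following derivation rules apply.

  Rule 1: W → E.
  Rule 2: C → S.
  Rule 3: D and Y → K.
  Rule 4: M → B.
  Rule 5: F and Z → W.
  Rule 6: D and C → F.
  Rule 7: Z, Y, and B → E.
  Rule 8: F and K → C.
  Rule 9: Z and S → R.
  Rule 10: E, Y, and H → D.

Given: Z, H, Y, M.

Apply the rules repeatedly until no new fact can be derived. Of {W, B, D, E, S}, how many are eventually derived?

From M, Rule 4 gives B.
Z, Y, and B hold, so E follows (Rule 7).
From E, Y, and H, Rule 10 gives D.
W would need F and Z (Rule 5), but F is never established.
B: reached.
D: reached.
E: reached.
S would need C (Rule 2), but C is never established.
Reached: B, D, and E — 3 of the 5.

3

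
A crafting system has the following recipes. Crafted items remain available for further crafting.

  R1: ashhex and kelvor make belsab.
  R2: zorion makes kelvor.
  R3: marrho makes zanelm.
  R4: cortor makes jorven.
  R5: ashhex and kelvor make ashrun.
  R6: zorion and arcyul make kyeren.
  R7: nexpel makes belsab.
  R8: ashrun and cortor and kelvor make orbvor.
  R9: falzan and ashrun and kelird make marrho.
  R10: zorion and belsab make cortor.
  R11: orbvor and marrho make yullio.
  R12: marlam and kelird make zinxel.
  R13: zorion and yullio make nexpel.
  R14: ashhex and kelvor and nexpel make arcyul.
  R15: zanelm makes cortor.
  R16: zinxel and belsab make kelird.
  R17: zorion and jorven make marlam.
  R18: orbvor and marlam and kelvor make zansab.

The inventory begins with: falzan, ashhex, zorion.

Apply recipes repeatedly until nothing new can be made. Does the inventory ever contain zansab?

zorion → kelvor (R2).
Using R1, ashhex and kelvor make belsab.
Using R5, ashhex and kelvor make ashrun.
Using R10, zorion and belsab make cortor.
cortor → jorven (R4).
ashrun and cortor and kelvor → orbvor (R8).
Using R17, zorion and jorven make marlam.
Using R18, orbvor, marlam, and kelvor make zansab.

Yes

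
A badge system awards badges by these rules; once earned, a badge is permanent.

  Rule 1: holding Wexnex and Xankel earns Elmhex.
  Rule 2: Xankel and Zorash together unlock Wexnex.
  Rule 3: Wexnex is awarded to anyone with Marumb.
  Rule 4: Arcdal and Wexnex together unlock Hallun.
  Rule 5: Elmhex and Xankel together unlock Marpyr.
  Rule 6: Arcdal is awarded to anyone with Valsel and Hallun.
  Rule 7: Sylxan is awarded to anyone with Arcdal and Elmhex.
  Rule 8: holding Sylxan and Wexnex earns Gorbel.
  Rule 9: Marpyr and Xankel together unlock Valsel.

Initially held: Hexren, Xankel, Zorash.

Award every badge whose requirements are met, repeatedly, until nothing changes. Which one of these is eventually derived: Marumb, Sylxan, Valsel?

Valsel

With Xankel and Zorash, Wexnex is earned (Rule 2).
With Wexnex and Xankel, Elmhex is earned (Rule 1).
With Elmhex and Xankel, Marpyr is earned (Rule 5).
With Marpyr and Xankel, Valsel is earned (Rule 9).
Sylxan would need Arcdal and Elmhex (Rule 7), but Arcdal is never earned. No rule produces Marumb, and it is not given.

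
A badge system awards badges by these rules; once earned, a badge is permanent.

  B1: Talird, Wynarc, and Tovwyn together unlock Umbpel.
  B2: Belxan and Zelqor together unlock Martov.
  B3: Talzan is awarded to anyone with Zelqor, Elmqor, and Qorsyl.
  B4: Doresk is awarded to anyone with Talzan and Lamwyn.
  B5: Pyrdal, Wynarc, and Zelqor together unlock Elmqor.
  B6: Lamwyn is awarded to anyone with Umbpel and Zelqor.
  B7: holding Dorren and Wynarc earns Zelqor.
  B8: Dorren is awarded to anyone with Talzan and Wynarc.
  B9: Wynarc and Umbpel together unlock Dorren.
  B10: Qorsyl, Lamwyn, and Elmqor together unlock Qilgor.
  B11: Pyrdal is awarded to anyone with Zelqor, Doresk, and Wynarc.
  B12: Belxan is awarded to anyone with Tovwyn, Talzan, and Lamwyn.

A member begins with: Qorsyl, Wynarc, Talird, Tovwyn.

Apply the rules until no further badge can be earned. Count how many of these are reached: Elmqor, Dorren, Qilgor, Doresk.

1

With Talird, Wynarc, and Tovwyn, Umbpel is earned (B1).
With Wynarc and Umbpel, Dorren is earned (B9).
Elmqor would need Pyrdal, Wynarc, and Zelqor (B5), but Pyrdal is never earned.
Dorren: reached.
Qilgor would need Qorsyl, Lamwyn, and Elmqor (B10), but Elmqor is never earned.
Doresk would need Talzan and Lamwyn (B4), but Talzan is never earned.
Reached: Dorren — 1 of the 4.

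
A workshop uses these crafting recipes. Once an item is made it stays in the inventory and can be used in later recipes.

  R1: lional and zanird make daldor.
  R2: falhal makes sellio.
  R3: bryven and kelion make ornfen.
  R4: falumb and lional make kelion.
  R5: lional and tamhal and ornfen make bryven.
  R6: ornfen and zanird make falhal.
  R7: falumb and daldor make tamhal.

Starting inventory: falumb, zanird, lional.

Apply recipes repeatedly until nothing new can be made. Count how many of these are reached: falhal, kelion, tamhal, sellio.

falumb and lional → kelion (R4).
lional and zanird → daldor (R1).
falumb and daldor → tamhal (R7).
falhal would need ornfen and zanird (R6), but ornfen is never obtained.
kelion: reached.
tamhal: reached.
sellio would need falhal (R2), but falhal is never obtained.
Reached: kelion and tamhal — 2 of the 4.

2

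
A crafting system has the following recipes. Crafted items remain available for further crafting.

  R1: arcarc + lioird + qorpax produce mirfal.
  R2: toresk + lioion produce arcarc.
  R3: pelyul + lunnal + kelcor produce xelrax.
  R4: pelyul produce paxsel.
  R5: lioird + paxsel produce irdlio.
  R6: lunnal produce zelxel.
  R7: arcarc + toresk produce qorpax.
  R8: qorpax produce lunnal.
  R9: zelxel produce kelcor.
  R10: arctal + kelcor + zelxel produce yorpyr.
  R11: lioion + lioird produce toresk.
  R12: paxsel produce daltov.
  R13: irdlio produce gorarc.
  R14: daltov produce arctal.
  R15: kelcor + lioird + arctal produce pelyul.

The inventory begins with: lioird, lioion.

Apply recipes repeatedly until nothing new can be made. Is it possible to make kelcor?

Yes

lioion + lioird → toresk (R11).
toresk + lioion → arcarc (R2).
arcarc + toresk → qorpax (R7).
qorpax → lunnal (R8).
Using R6, lunnal makes zelxel.
zelxel → kelcor (R9).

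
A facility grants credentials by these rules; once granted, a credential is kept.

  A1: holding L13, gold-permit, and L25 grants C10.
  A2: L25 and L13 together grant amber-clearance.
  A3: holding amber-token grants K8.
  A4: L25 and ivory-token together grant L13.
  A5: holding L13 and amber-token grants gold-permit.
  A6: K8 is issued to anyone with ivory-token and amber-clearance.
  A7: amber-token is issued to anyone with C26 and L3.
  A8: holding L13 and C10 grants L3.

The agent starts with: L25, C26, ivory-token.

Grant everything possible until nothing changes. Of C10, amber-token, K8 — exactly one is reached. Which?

K8

Holding L25 and ivory-token grants L13 (A4).
Holding L25 and L13 grants amber-clearance (A2).
Holding ivory-token and amber-clearance grants K8 (A6).
amber-token would need C26 and L3 (A7), but L3 is never granted. C10 would need L13, gold-permit, and L25 (A1), but gold-permit is never granted.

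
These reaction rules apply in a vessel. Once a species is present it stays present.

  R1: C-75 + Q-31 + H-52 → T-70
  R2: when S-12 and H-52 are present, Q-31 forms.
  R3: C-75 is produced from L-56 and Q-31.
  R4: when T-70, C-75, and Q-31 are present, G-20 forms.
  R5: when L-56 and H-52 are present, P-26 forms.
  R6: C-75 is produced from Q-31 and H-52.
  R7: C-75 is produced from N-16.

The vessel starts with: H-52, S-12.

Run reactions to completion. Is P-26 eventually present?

P-26 would need L-56 and H-52 (R5), but L-56 never forms.

No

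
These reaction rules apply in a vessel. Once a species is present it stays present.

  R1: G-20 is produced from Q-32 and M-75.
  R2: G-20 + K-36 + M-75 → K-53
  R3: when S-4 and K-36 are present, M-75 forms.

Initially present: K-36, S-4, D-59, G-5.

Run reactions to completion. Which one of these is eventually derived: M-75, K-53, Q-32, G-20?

S-4 and K-36 present → M-75 forms (R3).
G-20 would need Q-32 and M-75 (R1), but Q-32 never forms. K-53 would need G-20, K-36, and M-75 (R2), but G-20 never forms. No rule produces Q-32, and it is not given.

M-75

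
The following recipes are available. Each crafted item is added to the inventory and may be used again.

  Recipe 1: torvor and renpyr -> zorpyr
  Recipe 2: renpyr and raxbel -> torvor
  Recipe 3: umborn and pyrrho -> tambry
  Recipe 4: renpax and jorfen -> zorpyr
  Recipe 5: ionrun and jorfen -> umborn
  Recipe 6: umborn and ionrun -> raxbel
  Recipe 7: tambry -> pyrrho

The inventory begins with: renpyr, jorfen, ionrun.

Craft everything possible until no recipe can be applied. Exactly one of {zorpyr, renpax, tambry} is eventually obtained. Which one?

Using Recipe 5, ionrun and jorfen make umborn.
Using Recipe 6, umborn and ionrun make raxbel.
Using Recipe 2, renpyr and raxbel make torvor.
Using Recipe 1, torvor and renpyr make zorpyr.
No rule produces renpax, and it is not given. tambry would need umborn and pyrrho (Recipe 3), but pyrrho is never obtained.

zorpyr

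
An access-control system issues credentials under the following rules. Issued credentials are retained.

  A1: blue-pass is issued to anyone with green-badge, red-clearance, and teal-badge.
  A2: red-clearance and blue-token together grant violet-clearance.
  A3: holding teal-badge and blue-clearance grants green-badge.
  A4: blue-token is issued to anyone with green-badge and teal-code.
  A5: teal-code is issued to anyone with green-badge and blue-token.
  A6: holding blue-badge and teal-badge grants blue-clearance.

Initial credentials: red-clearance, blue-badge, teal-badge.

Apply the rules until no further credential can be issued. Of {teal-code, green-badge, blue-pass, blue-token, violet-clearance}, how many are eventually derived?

2

Holding blue-badge and teal-badge grants blue-clearance (A6).
Holding teal-badge and blue-clearance grants green-badge (A3).
Holding green-badge, red-clearance, and teal-badge grants blue-pass (A1).
teal-code would need green-badge and blue-token (A5), but blue-token is never granted.
green-badge: reached.
blue-pass: reached.
blue-token would need green-badge and teal-code (A4), but teal-code is never granted.
violet-clearance would need red-clearance and blue-token (A2), but blue-token is never granted.
Reached: green-badge and blue-pass — 2 of the 5.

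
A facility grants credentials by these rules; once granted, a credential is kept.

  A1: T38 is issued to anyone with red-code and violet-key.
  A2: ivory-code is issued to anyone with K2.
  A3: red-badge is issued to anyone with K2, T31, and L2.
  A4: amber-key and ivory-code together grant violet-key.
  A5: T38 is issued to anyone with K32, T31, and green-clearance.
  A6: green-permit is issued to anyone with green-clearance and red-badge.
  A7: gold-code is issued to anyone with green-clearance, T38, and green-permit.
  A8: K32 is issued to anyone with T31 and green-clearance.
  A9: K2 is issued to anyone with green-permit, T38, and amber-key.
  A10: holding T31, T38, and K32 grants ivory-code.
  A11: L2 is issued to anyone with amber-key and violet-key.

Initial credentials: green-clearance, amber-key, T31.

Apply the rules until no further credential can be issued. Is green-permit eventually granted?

green-permit would need green-clearance and red-badge (A6), but red-badge is never granted.

No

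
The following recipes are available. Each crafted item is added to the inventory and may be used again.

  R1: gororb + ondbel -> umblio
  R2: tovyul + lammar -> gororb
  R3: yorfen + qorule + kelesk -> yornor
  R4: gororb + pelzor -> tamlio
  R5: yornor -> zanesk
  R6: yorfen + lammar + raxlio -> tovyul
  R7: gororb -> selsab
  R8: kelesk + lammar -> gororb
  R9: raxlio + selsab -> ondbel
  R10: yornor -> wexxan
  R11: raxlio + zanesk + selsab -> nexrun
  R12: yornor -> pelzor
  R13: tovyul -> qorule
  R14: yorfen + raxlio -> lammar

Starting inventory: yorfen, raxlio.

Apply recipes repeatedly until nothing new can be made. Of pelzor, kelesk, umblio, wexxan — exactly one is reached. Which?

yorfen + raxlio -> lammar (R14).
yorfen + lammar + raxlio -> tovyul (R6).
tovyul + lammar -> gororb (R2).
Using R7, gororb makes selsab.
Using R9, raxlio and selsab make ondbel.
Using R1, gororb and ondbel make umblio.
pelzor would need yornor (R12), but yornor is never obtained. No rule produces kelesk, and it is not given. wexxan would need yornor (R10), but yornor is never obtained.

umblio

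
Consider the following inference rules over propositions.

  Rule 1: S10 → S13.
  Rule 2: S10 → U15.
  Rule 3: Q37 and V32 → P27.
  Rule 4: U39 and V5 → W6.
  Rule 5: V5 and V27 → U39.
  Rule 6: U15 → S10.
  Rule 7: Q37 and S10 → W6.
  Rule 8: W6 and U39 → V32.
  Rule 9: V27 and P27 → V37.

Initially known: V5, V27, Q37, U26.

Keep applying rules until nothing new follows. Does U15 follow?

No

U15 would need S10 (Rule 2), but S10 is never established.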